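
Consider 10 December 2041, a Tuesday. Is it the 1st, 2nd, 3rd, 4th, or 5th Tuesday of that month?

2nd

Day 10 falls in week ⌈10/7⌉ of the month.
Days 1–7 hold the 1st Tuesday, 8–14 the 2nd, 15–21 the 3rd, 22–28 the 4th, 29–31 the 5th.
10 is in the range for the 2nd.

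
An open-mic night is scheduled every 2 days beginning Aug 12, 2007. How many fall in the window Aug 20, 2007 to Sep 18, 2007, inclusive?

15

Occurrences land 2·i days after Aug 12, 2007 for i = 0, 1, 2, …
Aug 20, 2007 is 8 days after the start; 8 ÷ 2 = 4 remainder 0. First occurrence in the window: #5 on Aug 20, 2007 (4×2 = 8 days in).
Sep 18, 2007 is 37 days after the start; 37 ÷ 2 = 18 remainder 1. Last occurrence in the window: #19 on Sep 17, 2007.
Occurrences #5 through #19: 15 in total.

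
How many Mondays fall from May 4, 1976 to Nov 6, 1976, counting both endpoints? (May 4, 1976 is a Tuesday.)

May 4, 1976 is a Tuesday; the first Monday on or after it is May 10, 1976 (6 days later).
From May 10, 1976 to Nov 6, 1976: 21 + 30 + 31 + 31 + 30 + 31 + 6 = 180 days (rest of May, Jun, Jul, Aug, Sep, Oct, Nov).
180 ÷ 7 = 25 full weeks with remainder 5, so 25 more Mondays after the first → 26.

26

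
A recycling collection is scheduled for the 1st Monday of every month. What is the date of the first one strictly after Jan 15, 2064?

Jan 2064 starts on a Tuesday, so its 1st Monday is Jan 7, 2064 (6 days in).
That is not after Jan 15, 2064, so look at Feb 2064.
Feb 2064 starts on a Friday, so its 1st Monday is Feb 4, 2064 (3 days in).

Feb 4, 2064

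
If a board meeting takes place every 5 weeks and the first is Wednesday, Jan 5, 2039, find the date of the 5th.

The 5th occurrence is 4 intervals after the first: 4 × 35 = 140 days after Jan 5, 2039.
Jan has 31 days — 26 days to the end of Jan leaves 114.
Feb has 28 days (86 left).
Mar has 31 days (55 left).
Apr has 30 days (25 left).
25 days into May → May 25, 2039.

May 25, 2039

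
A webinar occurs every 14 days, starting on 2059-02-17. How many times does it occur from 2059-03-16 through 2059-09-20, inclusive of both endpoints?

Occurrences land 14·i days after 2059-02-17 for i = 0, 1, 2, …
2059-03-16 is 27 days after the start; 27 ÷ 14 = 1 remainder 13; since the remainder is 13, round up to i = 2. First occurrence in the window: #3 on 2059-03-17 (2×14 = 28 days in).
2059-09-20 is 215 days after the start; 215 ÷ 14 = 15 remainder 5. Last occurrence in the window: #16 on 2059-09-15.
Occurrences #3 through #16: 14 in total.

14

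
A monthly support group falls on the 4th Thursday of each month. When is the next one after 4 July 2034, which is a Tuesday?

27 July 2034

July 2034 starts on a Saturday; its first Thursday is the 6th, so the 4th Thursday is the 27th — 27 July 2034.
27 July 2034 is after 4 July 2034, so that is the next one.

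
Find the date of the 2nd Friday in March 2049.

March 2049 begins on a Monday, so the first Friday is March 5 (4 days later).
The 2nd Friday is 1 weeks later: 5 + 7 = 12.

12 March 2049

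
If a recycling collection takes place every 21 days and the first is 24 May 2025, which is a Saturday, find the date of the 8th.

18 October 2025

The 8th occurrence is 7 intervals after the first: 7 × 21 = 147 days after 24 May 2025.
May has 31 days — 7 days to the end of May leaves 140.
June has 30 days (110 left).
July has 31 days (79 left).
August has 31 days (48 left).
September has 30 days (18 left).
18 days into October → 18 October 2025.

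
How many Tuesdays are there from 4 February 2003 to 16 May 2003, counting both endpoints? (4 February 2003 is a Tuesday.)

4 February 2003 is a Tuesday; the first Tuesday on or after it is 4 February 2003.
From 4 February 2003 to 16 May 2003: 24 + 31 + 30 + 16 = 101 days (rest of February, March, April, May).
101 ÷ 7 = 14 full weeks with remainder 3, so 14 more Tuesdays after the first → 15.

15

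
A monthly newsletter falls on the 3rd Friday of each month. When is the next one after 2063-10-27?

2063-11-16

October 2063 starts on a Monday; its first Friday is the 5th, so the 3rd Friday is the 19th — 2063-10-19.
That is not after 2063-10-27, so look at November 2063.
November 2063 starts on a Thursday; its first Friday is the 2nd, so the 3rd Friday is the 16th — 2063-11-16.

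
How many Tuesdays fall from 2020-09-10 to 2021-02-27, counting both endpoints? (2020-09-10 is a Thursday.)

2020-09-10 is a Thursday; the first Tuesday on or after it is 2020-09-15 (5 days later).
From 2020-09-15 to 2021-02-27: 15 + 31 + 30 + 31 + 31 + 27 = 165 days (rest of September, October, November, December, January, February).
165 ÷ 7 = 23 full weeks with remainder 4, so 23 more Tuesdays after the first → 24.

24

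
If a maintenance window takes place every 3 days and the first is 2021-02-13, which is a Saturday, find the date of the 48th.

2021-07-04

The 48th occurrence is 47 intervals after the first: 47 × 3 = 141 days after 2021-02-13.
February has 28 days — 15 days to the end of February leaves 126.
March has 31 days (95 left).
April has 30 days (65 left).
May has 31 days (34 left).
June has 30 days (4 left).
4 days into July → 2021-07-04.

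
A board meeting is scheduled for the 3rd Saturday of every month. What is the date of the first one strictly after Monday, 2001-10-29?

October 2001 starts on a Monday; its first Saturday is the 6th, so the 3rd Saturday is the 20th — 2001-10-20.
That is not after 2001-10-29, so look at November 2001.
November 2001 starts on a Thursday; its first Saturday is the 3rd, so the 3rd Saturday is the 17th — 2001-11-17.

2001-11-17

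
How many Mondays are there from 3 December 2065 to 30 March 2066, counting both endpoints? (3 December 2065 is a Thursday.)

3 December 2065 is a Thursday; the first Monday on or after it is 7 December 2065 (4 days later).
From 7 December 2065 to 30 March 2066: 24 + 31 + 28 + 30 = 113 days (rest of December, January, February, March).
113 ÷ 7 = 16 full weeks with remainder 1, so 16 more Mondays after the first → 17.

17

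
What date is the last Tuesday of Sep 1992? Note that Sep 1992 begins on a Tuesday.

Sep 29, 1992

Sep 1992 begins on a Tuesday, so the first Tuesday is Sep 1.
Sep 1992 has 30 days. Adding weeks: 1, 8, 15, 22, 29 — the last one ≤ 30 is the 29th.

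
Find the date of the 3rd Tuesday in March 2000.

March 21, 2000

March 2000 begins on a Wednesday, so the first Tuesday is March 7 (6 days later).
The 3rd Tuesday is 2 weeks later: 7 + 14 = 21.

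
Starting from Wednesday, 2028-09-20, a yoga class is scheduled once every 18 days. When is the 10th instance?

The 10th occurrence is 9 intervals after the first: 9 × 18 = 162 days after 2028-09-20.
September has 30 days — 10 days to the end of September leaves 152.
October has 31 days (121 left).
November has 30 days (91 left).
December has 31 days (60 left).
January has 31 days (29 left).
February has 28 days (1 left).
1 day into March → 2029-03-01.

2029-03-01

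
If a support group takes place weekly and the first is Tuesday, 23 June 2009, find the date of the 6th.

28 July 2009

The 6th occurrence is 5 intervals after the first: 5 × 7 = 35 days after 23 June 2009.
June has 30 days — 7 days to the end of June leaves 28.
28 days into July → 28 July 2009.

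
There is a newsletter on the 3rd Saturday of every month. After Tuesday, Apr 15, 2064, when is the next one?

Apr 2064 starts on a Tuesday; its first Saturday is the 5th, so the 3rd Saturday is the 19th — Apr 19, 2064.
Apr 19, 2064 is after Apr 15, 2064, so that is the next one.

Apr 19, 2064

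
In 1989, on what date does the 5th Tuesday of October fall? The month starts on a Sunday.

October 1989 begins on a Sunday, so the first Tuesday is October 3 (2 days later).
The 5th Tuesday is 4 weeks later: 3 + 28 = 31.

October 31, 1989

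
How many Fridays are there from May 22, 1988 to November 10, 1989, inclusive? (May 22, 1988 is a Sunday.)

77

May 22, 1988 is a Sunday; the first Friday on or after it is May 27, 1988 (5 days later).
From May 27, 1988 to November 10, 1989: 218 + 314 = 532 days (rest of 1988, to November 10, 1989 in 1989).
532 ÷ 7 = 76 full weeks with remainder 0, so 76 more Fridays after the first → 77.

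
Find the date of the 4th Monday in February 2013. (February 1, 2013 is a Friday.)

February 2013 begins on a Friday, so the first Monday is February 4 (3 days later).
The 4th Monday is 3 weeks later: 4 + 21 = 25.

2013-02-25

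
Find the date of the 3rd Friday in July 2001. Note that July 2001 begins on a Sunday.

2001-07-20

July 2001 begins on a Sunday, so the first Friday is July 6 (5 days later).
The 3rd Friday is 2 weeks later: 6 + 14 = 20.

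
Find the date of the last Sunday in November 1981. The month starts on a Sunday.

1981-11-29

November 1981 begins on a Sunday, so the first Sunday is November 1.
November 1981 has 30 days. Adding weeks: 1, 8, 15, 22, 29 — the last one ≤ 30 is the 29th.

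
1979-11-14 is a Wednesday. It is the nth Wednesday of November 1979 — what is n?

2nd

Day 14 falls in week ⌈14/7⌉ of the month.
Days 1–7 hold the 1st Wednesday, 8–14 the 2nd, 15–21 the 3rd, 22–28 the 4th, 29–31 the 5th.
14 is in the range for the 2nd.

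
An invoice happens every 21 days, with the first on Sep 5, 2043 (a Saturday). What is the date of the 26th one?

Feb 11, 2045

The 26th occurrence is 25 intervals after the first: 25 × 21 = 525 days after Sep 5, 2043.
Sep has 30 days — 25 days to the end of Sep leaves 500.
From end of Sep to end of 2043 is 92 days (408 left).
2044 has 366 days (42 left).
Jan has 31 days (11 left).
11 days into Feb → Feb 11, 2045.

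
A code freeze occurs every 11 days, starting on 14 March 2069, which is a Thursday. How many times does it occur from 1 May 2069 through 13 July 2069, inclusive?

7

Occurrences land 11·i days after 14 March 2069 for i = 0, 1, 2, …
1 May 2069 is 48 days after the start; 48 ÷ 11 = 4 remainder 4; since the remainder is 4, round up to i = 5. First occurrence in the window: #6 on 8 May 2069 (5×11 = 55 days in).
13 July 2069 is 121 days after the start; 121 ÷ 11 = 11 remainder 0. Last occurrence in the window: #12 on 13 July 2069.
Occurrences #6 through #12: 7 in total.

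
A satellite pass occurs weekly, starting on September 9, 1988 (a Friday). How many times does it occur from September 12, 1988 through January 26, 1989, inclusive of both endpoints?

Occurrences land 7·i days after September 9, 1988 for i = 0, 1, 2, …
September 12, 1988 is 3 days after the start; 3 ÷ 7 = 0 remainder 3; since the remainder is 3, round up to i = 1. First occurrence in the window: #2 on September 16, 1988 (1×7 = 7 days in).
January 26, 1989 is 139 days after the start; 139 ÷ 7 = 19 remainder 6. Last occurrence in the window: #20 on January 20, 1989.
Occurrences #2 through #20: 19 in total.

19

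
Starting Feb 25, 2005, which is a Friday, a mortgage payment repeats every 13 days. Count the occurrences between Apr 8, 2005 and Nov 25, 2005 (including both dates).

18

Occurrences land 13·i days after Feb 25, 2005 for i = 0, 1, 2, …
Apr 8, 2005 is 42 days after the start; 42 ÷ 13 = 3 remainder 3; since the remainder is 3, round up to i = 4. First occurrence in the window: #5 on Apr 18, 2005 (4×13 = 52 days in).
Nov 25, 2005 is 273 days after the start; 273 ÷ 13 = 21 remainder 0. Last occurrence in the window: #22 on Nov 25, 2005.
Occurrences #5 through #22: 18 in total.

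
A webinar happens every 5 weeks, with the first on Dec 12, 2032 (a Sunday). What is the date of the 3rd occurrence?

The 3rd occurrence is 2 intervals after the first: 2 × 35 = 70 days after Dec 12, 2032.
Dec has 31 days — 19 days to the end of Dec leaves 51.
Jan has 31 days (20 left).
20 days into Feb → Feb 20, 2033.

Feb 20, 2033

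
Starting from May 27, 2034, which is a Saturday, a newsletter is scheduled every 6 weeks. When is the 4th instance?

The 4th occurrence is 3 intervals after the first: 3 × 42 = 126 days after May 27, 2034.
May has 31 days — 4 days to the end of May leaves 122.
June has 30 days (92 left).
July has 31 days (61 left).
August has 31 days (30 left).
30 days into September → September 30, 2034.

September 30, 2034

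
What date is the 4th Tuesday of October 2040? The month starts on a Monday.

October 2040 begins on a Monday, so the first Tuesday is October 2 (1 day later).
The 4th Tuesday is 3 weeks later: 2 + 21 = 23.

2040-10-23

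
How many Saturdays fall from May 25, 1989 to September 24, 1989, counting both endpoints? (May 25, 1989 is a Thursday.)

May 25, 1989 is a Thursday; the first Saturday on or after it is May 27, 1989 (2 days later).
From May 27, 1989 to September 24, 1989: 4 + 30 + 31 + 31 + 24 = 120 days (rest of May, June, July, August, September).
120 ÷ 7 = 17 full weeks with remainder 1, so 17 more Saturdays after the first → 18.

18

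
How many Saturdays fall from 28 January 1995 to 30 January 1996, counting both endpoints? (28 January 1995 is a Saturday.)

53

28 January 1995 is a Saturday; the first Saturday on or after it is 28 January 1995.
From 28 January 1995 to 30 January 1996: 337 + 30 = 367 days (rest of 1995, to 30 January 1996 in 1996).
367 ÷ 7 = 52 full weeks with remainder 3, so 52 more Saturdays after the first → 53.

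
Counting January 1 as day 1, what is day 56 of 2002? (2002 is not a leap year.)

February 25, 2002

January has 31 days (56 − 31 = 25 remain).
25 into February → February 25.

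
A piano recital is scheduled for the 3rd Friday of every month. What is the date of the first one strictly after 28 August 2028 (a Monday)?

August 2028 starts on a Tuesday; its first Friday is the 4th, so the 3rd Friday is the 18th — 18 August 2028.
That is not after 28 August 2028, so look at September 2028.
September 2028 starts on a Friday; its first Friday is the 1st, so the 3rd Friday is the 15th — 15 September 2028.

15 September 2028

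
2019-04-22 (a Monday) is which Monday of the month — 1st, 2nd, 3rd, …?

4th

Day 22 falls in week ⌈22/7⌉ of the month.
Days 1–7 hold the 1st Monday, 8–14 the 2nd, 15–21 the 3rd, 22–28 the 4th, 29–31 the 5th.
22 is in the range for the 4th.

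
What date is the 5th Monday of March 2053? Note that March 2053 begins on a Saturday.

March 2053 begins on a Saturday, so the first Monday is March 3 (2 days later).
The 5th Monday is 4 weeks later: 3 + 28 = 31.

March 31, 2053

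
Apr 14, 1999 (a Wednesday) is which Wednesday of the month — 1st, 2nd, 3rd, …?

Day 14 falls in week ⌈14/7⌉ of the month.
Days 1–7 hold the 1st Wednesday, 8–14 the 2nd, 15–21 the 3rd, 22–28 the 4th, 29–31 the 5th.
14 is in the range for the 2nd.

2nd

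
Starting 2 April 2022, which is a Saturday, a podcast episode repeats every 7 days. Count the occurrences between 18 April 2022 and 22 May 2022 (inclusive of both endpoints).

Occurrences land 7·i days after 2 April 2022 for i = 0, 1, 2, …
18 April 2022 is 16 days after the start; 16 ÷ 7 = 2 remainder 2; since the remainder is 2, round up to i = 3. First occurrence in the window: #4 on 23 April 2022 (3×7 = 21 days in).
22 May 2022 is 50 days after the start; 50 ÷ 7 = 7 remainder 1. Last occurrence in the window: #8 on 21 May 2022.
Occurrences #4 through #8: 5 in total.

5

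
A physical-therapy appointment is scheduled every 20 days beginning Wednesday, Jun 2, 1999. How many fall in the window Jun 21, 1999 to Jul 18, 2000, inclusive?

Occurrences land 20·i days after Jun 2, 1999 for i = 0, 1, 2, …
Jun 21, 1999 is 19 days after the start; 19 ÷ 20 = 0 remainder 19; since the remainder is 19, round up to i = 1. First occurrence in the window: #2 on Jun 22, 1999 (1×20 = 20 days in).
Jul 18, 2000 is 412 days after the start; 412 ÷ 20 = 20 remainder 12. Last occurrence in the window: #21 on Jul 6, 2000.
Occurrences #2 through #21: 20 in total.

20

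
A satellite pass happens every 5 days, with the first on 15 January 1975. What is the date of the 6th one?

The 6th occurrence is 5 intervals after the first: 5 × 5 = 25 days after 15 January 1975.
January has 31 days — 16 days to the end of January leaves 9.
9 days into February → 9 February 1975.

9 February 1975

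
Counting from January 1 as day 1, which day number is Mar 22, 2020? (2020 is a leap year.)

82

Days in months before Mar: 31 + 29 = 60.
Plus 22 days into Mar → day 82.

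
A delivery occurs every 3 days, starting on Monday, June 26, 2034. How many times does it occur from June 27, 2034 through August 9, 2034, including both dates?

14

Occurrences land 3·i days after June 26, 2034 for i = 0, 1, 2, …
June 27, 2034 is 1 day after the start; 1 ÷ 3 = 0 remainder 1; since the remainder is 1, round up to i = 1. First occurrence in the window: #2 on June 29, 2034 (1×3 = 3 days in).
August 9, 2034 is 44 days after the start; 44 ÷ 3 = 14 remainder 2. Last occurrence in the window: #15 on August 7, 2034.
Occurrences #2 through #15: 14 in total.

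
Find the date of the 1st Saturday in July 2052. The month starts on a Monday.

July 2052 begins on a Monday, so the first Saturday is July 6 (5 days later).

2052-07-06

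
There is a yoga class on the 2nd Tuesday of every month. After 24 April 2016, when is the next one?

April 2016 starts on a Friday; its first Tuesday is the 5th, so the 2nd Tuesday is the 12th — 12 April 2016.
That is not after 24 April 2016, so look at May 2016.
May 2016 starts on a Sunday; its first Tuesday is the 3rd, so the 2nd Tuesday is the 10th — 10 May 2016.

10 May 2016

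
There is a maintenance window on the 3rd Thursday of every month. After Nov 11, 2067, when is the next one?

Nov 17, 2067

Nov 2067 starts on a Tuesday; its first Thursday is the 3rd, so the 3rd Thursday is the 17th — Nov 17, 2067.
Nov 17, 2067 is after Nov 11, 2067, so that is the next one.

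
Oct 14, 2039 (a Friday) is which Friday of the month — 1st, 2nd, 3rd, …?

Day 14 falls in week ⌈14/7⌉ of the month.
Days 1–7 hold the 1st Friday, 8–14 the 2nd, 15–21 the 3rd, 22–28 the 4th, 29–31 the 5th.
14 is in the range for the 2nd.

2nd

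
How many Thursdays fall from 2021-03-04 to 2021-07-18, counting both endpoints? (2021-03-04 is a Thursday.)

2021-03-04 is a Thursday; the first Thursday on or after it is 2021-03-04.
From 2021-03-04 to 2021-07-18: 27 + 30 + 31 + 30 + 18 = 136 days (rest of March, April, May, June, July).
136 ÷ 7 = 19 full weeks with remainder 3, so 19 more Thursdays after the first → 20.

20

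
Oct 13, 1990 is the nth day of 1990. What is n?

286

Days in months before Oct: 31 + 28 + 31 + 30 + 31 + 30 + 31 + 31 + 30 = 273.
Plus 13 days into Oct → day 286.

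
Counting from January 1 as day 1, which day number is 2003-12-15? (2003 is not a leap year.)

349

Days in months before December: 31 + 28 + 31 + 30 + 31 + 30 + 31 + 31 + 30 + 31 + 30 = 334.
Plus 15 days into December → day 349.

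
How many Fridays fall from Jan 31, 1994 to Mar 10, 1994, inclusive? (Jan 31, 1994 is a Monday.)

Jan 31, 1994 is a Monday; the first Friday on or after it is Feb 4, 1994 (4 days later).
From Feb 4, 1994 to Mar 10, 1994: 24 + 10 = 34 days (rest of Feb, Mar).
34 ÷ 7 = 4 full weeks with remainder 6, so 4 more Fridays after the first → 5.

5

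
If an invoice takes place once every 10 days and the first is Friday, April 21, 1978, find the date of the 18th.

The 18th occurrence is 17 intervals after the first: 17 × 10 = 170 days after April 21, 1978.
April has 30 days — 9 days to the end of April leaves 161.
May has 31 days (130 left).
June has 30 days (100 left).
July has 31 days (69 left).
August has 31 days (38 left).
September has 30 days (8 left).
8 days into October → October 8, 1978.

October 8, 1978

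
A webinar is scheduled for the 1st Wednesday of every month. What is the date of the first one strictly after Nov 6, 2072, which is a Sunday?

Nov 2072 starts on a Tuesday, so its 1st Wednesday is Nov 2, 2072 (1 day in).
That is not after Nov 6, 2072, so look at Dec 2072.
Dec 2072 starts on a Thursday, so its 1st Wednesday is Dec 7, 2072 (6 days in).

Dec 7, 2072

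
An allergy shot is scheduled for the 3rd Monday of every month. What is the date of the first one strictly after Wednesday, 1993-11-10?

1993-11-15

November 1993 starts on a Monday; its first Monday is the 1st, so the 3rd Monday is the 15th — 1993-11-15.
1993-11-15 is after 1993-11-10, so that is the next one.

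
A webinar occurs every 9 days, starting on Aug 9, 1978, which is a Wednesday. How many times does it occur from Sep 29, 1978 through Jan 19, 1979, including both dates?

Occurrences land 9·i days after Aug 9, 1978 for i = 0, 1, 2, …
Sep 29, 1978 is 51 days after the start; 51 ÷ 9 = 5 remainder 6; since the remainder is 6, round up to i = 6. First occurrence in the window: #7 on Oct 2, 1978 (6×9 = 54 days in).
Jan 19, 1979 is 163 days after the start; 163 ÷ 9 = 18 remainder 1. Last occurrence in the window: #19 on Jan 18, 1979.
Occurrences #7 through #19: 13 in total.

13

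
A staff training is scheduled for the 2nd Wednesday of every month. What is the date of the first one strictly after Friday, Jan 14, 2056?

Feb 9, 2056

Jan 2056 starts on a Saturday; its first Wednesday is the 5th, so the 2nd Wednesday is the 12th — Jan 12, 2056.
That is not after Jan 14, 2056, so look at Feb 2056.
Feb 2056 starts on a Tuesday; its first Wednesday is the 2nd, so the 2nd Wednesday is the 9th — Feb 9, 2056.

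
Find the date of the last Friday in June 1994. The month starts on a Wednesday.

June 1994 begins on a Wednesday, so the first Friday is June 3 (2 days later).
June 1994 has 30 days. Adding weeks: 3, 10, 17, 24 — the last one ≤ 30 is the 24th.

24 June 1994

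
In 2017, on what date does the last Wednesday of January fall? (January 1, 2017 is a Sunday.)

January 25, 2017

January 2017 begins on a Sunday, so the first Wednesday is January 4 (3 days later).
January 2017 has 31 days. Adding weeks: 4, 11, 18, 25 — the last one ≤ 31 is the 25th.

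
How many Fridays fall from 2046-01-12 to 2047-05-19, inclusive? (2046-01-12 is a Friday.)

71

2046-01-12 is a Friday; the first Friday on or after it is 2046-01-12.
From 2046-01-12 to 2047-05-19: 353 + 139 = 492 days (rest of 2046, to 2047-05-19 in 2047).
492 ÷ 7 = 70 full weeks with remainder 2, so 70 more Fridays after the first → 71.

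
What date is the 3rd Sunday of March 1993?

The first Sunday of March 1993 is March 7.
The 3rd Sunday is 2 weeks later: 7 + 14 = 21.

1993-03-21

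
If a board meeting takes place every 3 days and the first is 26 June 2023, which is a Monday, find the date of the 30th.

The 30th occurrence is 29 intervals after the first: 29 × 3 = 87 days after 26 June 2023.
June has 30 days — 4 days to the end of June leaves 83.
July has 31 days (52 left).
August has 31 days (21 left).
21 days into September → 21 September 2023.

21 September 2023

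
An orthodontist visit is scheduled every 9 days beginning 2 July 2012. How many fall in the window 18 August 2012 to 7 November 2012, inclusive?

9

Occurrences land 9·i days after 2 July 2012 for i = 0, 1, 2, …
18 August 2012 is 47 days after the start; 47 ÷ 9 = 5 remainder 2; since the remainder is 2, round up to i = 6. First occurrence in the window: #7 on 25 August 2012 (6×9 = 54 days in).
7 November 2012 is 128 days after the start; 128 ÷ 9 = 14 remainder 2. Last occurrence in the window: #15 on 5 November 2012.
Occurrences #7 through #15: 9 in total.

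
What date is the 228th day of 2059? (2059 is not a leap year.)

January has 31 days (228 − 31 = 197 remain).
February has 28 days (197 − 28 = 169 remain).
March has 31 days (169 − 31 = 138 remain).
April has 30 days (138 − 30 = 108 remain).
May has 31 days (108 − 31 = 77 remain).
June has 30 days (77 − 30 = 47 remain).
July has 31 days (47 − 31 = 16 remain).
16 into August → August 16.

16 August 2059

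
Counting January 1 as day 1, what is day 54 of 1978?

1978-02-23

January has 31 days (54 − 31 = 23 remain).
23 into February → February 23.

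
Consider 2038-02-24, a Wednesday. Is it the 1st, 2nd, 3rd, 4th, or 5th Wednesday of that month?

4th

Day 24 falls in week ⌈24/7⌉ of the month.
Days 1–7 hold the 1st Wednesday, 8–14 the 2nd, 15–21 the 3rd, 22–28 the 4th, 29–31 the 5th.
24 is in the range for the 4th.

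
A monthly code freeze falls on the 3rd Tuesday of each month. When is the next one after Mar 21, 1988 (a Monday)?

Mar 1988 starts on a Tuesday; its first Tuesday is the 1st, so the 3rd Tuesday is the 15th — Mar 15, 1988.
That is not after Mar 21, 1988, so look at Apr 1988.
Apr 1988 starts on a Friday; its first Tuesday is the 5th, so the 3rd Tuesday is the 19th — Apr 19, 1988.

Apr 19, 1988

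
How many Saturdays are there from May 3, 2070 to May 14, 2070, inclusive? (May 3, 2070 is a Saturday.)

2

May 3, 2070 is a Saturday; the first Saturday on or after it is May 3, 2070.
From May 3, 2070 to May 14, 2070 is 14 − 3 = 11 days.
11 ÷ 7 = 1 full weeks with remainder 4, so 1 more Saturdays after the first → 2.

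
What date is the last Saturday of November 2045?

The first Saturday of November 2045 is November 4.
November 2045 has 30 days. Adding weeks: 4, 11, 18, 25 — the last one ≤ 30 is the 25th.

November 25, 2045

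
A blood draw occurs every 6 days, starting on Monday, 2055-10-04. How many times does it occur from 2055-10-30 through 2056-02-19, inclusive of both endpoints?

Occurrences land 6·i days after 2055-10-04 for i = 0, 1, 2, …
2055-10-30 is 26 days after the start; 26 ÷ 6 = 4 remainder 2; since the remainder is 2, round up to i = 5. First occurrence in the window: #6 on 2055-11-03 (5×6 = 30 days in).
2056-02-19 is 138 days after the start; 138 ÷ 6 = 23 remainder 0. Last occurrence in the window: #24 on 2056-02-19.
Occurrences #6 through #24: 19 in total.

19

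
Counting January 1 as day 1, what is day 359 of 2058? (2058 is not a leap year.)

January has 31 days (359 − 31 = 328 remain).
February has 28 days (328 − 28 = 300 remain).
March has 31 days (300 − 31 = 269 remain).
April has 30 days (269 − 30 = 239 remain).
May has 31 days (239 − 31 = 208 remain).
June has 30 days (208 − 30 = 178 remain).
July has 31 days (178 − 31 = 147 remain).
August has 31 days (147 − 31 = 116 remain).
September has 30 days (116 − 30 = 86 remain).
October has 31 days (86 − 31 = 55 remain).
November has 30 days (55 − 30 = 25 remain).
25 into December → December 25.

2058-12-25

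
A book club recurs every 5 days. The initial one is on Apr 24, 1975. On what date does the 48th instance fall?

Dec 15, 1975

The 48th occurrence is 47 intervals after the first: 47 × 5 = 235 days after Apr 24, 1975.
Apr has 30 days — 6 days to the end of Apr leaves 229.
May has 31 days (198 left).
Jun has 30 days (168 left).
Jul has 31 days (137 left).
Aug has 31 days (106 left).
Sep has 30 days (76 left).
Oct has 31 days (45 left).
Nov has 30 days (15 left).
15 days into Dec → Dec 15, 1975.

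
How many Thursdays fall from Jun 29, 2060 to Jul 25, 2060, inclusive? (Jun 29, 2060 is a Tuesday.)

4

Jun 29, 2060 is a Tuesday; the first Thursday on or after it is Jul 1, 2060 (2 days later).
From Jul 1, 2060 to Jul 25, 2060 is 25 − 1 = 24 days.
24 ÷ 7 = 3 full weeks with remainder 3, so 3 more Thursdays after the first → 4.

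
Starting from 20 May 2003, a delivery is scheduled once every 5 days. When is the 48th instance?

The 48th occurrence is 47 intervals after the first: 47 × 5 = 235 days after 20 May 2003.
May has 31 days — 11 days to the end of May leaves 224.
June has 30 days (194 left).
July has 31 days (163 left).
August has 31 days (132 left).
September has 30 days (102 left).
October has 31 days (71 left).
November has 30 days (41 left).
December has 31 days (10 left).
10 days into January → 10 January 2004.

10 January 2004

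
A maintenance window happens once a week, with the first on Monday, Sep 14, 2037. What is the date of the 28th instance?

The 28th occurrence is 27 intervals after the first: 27 × 7 = 189 days after Sep 14, 2037.
Sep has 30 days — 16 days to the end of Sep leaves 173.
Oct has 31 days (142 left).
Nov has 30 days (112 left).
Dec has 31 days (81 left).
Jan has 31 days (50 left).
Feb has 28 days (22 left).
22 days into Mar → Mar 22, 2038.

Mar 22, 2038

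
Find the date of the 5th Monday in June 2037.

The first Monday of June 2037 is June 1.
The 5th Monday is 4 weeks later: 1 + 28 = 29.

29 June 2037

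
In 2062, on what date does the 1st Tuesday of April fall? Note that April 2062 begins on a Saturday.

April 2062 begins on a Saturday, so the first Tuesday is April 4 (3 days later).

2062-04-04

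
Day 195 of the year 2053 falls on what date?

Jan has 31 days (195 − 31 = 164 remain).
Feb has 28 days (164 − 28 = 136 remain).
Mar has 31 days (136 − 31 = 105 remain).
Apr has 30 days (105 − 30 = 75 remain).
May has 31 days (75 − 31 = 44 remain).
Jun has 30 days (44 − 30 = 14 remain).
14 into Jul → Jul 14.

Jul 14, 2053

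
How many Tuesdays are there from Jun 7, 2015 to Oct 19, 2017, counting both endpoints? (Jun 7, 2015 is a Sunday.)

Jun 7, 2015 is a Sunday; the first Tuesday on or after it is Jun 9, 2015 (2 days later).
From Jun 9, 2015 to Oct 19, 2017: 205 + 366 + 292 = 863 days (rest of 2015, 2016, to Oct 19, 2017 in 2017).
863 ÷ 7 = 123 full weeks with remainder 2, so 123 more Tuesdays after the first → 124.

124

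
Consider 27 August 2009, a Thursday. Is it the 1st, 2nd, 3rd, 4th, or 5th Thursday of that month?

Day 27 falls in week ⌈27/7⌉ of the month.
Days 1–7 hold the 1st Thursday, 8–14 the 2nd, 15–21 the 3rd, 22–28 the 4th, 29–31 the 5th.
27 is in the range for the 4th.

4th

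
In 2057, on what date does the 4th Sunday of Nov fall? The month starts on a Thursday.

Nov 2057 begins on a Thursday, so the first Sunday is Nov 4 (3 days later).
The 4th Sunday is 3 weeks later: 4 + 21 = 25.

Nov 25, 2057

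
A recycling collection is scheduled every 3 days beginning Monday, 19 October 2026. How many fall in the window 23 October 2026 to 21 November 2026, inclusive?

10

Occurrences land 3·i days after 19 October 2026 for i = 0, 1, 2, …
23 October 2026 is 4 days after the start; 4 ÷ 3 = 1 remainder 1; since the remainder is 1, round up to i = 2. First occurrence in the window: #3 on 25 October 2026 (2×3 = 6 days in).
21 November 2026 is 33 days after the start; 33 ÷ 3 = 11 remainder 0. Last occurrence in the window: #12 on 21 November 2026.
Occurrences #3 through #12: 10 in total.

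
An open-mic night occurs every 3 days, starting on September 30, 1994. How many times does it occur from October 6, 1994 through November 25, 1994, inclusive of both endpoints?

Occurrences land 3·i days after September 30, 1994 for i = 0, 1, 2, …
October 6, 1994 is 6 days after the start; 6 ÷ 3 = 2 remainder 0. First occurrence in the window: #3 on October 6, 1994 (2×3 = 6 days in).
November 25, 1994 is 56 days after the start; 56 ÷ 3 = 18 remainder 2. Last occurrence in the window: #19 on November 23, 1994.
Occurrences #3 through #19: 17 in total.

17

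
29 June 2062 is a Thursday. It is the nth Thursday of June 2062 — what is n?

5th

Day 29 falls in week ⌈29/7⌉ of the month.
Days 1–7 hold the 1st Thursday, 8–14 the 2nd, 15–21 the 3rd, 22–28 the 4th, 29–31 the 5th.
29 is in the range for the 5th.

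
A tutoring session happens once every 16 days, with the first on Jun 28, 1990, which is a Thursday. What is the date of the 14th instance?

The 14th occurrence is 13 intervals after the first: 13 × 16 = 208 days after Jun 28, 1990.
Jun has 30 days — 2 days to the end of Jun leaves 206.
Jul has 31 days (175 left).
Aug has 31 days (144 left).
Sep has 30 days (114 left).
Oct has 31 days (83 left).
Nov has 30 days (53 left).
Dec has 31 days (22 left).
22 days into Jan → Jan 22, 1991.

Jan 22, 1991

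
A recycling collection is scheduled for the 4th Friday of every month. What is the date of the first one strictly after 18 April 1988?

22 April 1988

April 1988 starts on a Friday; its first Friday is the 1st, so the 4th Friday is the 22nd — 22 April 1988.
22 April 1988 is after 18 April 1988, so that is the next one.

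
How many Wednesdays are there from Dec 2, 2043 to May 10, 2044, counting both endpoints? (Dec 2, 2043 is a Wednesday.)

23

Dec 2, 2043 is a Wednesday; the first Wednesday on or after it is Dec 2, 2043.
From Dec 2, 2043 to May 10, 2044: 29 + 31 + 29 + 31 + 30 + 10 = 160 days (rest of Dec, Jan, Feb, Mar, Apr, May).
160 ÷ 7 = 22 full weeks with remainder 6, so 22 more Wednesdays after the first → 23.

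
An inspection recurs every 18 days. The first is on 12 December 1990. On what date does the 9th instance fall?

5 May 1991

The 9th occurrence is 8 intervals after the first: 8 × 18 = 144 days after 12 December 1990.
December has 31 days — 19 days to the end of December leaves 125.
January has 31 days (94 left).
February has 28 days (66 left).
March has 31 days (35 left).
April has 30 days (5 left).
5 days into May → 5 May 1991.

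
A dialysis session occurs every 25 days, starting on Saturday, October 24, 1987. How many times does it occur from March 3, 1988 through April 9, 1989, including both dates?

16

Occurrences land 25·i days after October 24, 1987 for i = 0, 1, 2, …
March 3, 1988 is 131 days after the start; 131 ÷ 25 = 5 remainder 6; since the remainder is 6, round up to i = 6. First occurrence in the window: #7 on March 22, 1988 (6×25 = 150 days in).
April 9, 1989 is 533 days after the start; 533 ÷ 25 = 21 remainder 8. Last occurrence in the window: #22 on April 1, 1989.
Occurrences #7 through #22: 16 in total.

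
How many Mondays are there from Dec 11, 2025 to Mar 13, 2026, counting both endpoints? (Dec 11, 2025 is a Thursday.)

13

Dec 11, 2025 is a Thursday; the first Monday on or after it is Dec 15, 2025 (4 days later).
From Dec 15, 2025 to Mar 13, 2026: 16 + 31 + 28 + 13 = 88 days (rest of Dec, Jan, Feb, Mar).
88 ÷ 7 = 12 full weeks with remainder 4, so 12 more Mondays after the first → 13.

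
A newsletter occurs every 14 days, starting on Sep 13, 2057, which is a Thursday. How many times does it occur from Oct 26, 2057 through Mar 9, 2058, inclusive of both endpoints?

9

Occurrences land 14·i days after Sep 13, 2057 for i = 0, 1, 2, …
Oct 26, 2057 is 43 days after the start; 43 ÷ 14 = 3 remainder 1; since the remainder is 1, round up to i = 4. First occurrence in the window: #5 on Nov 8, 2057 (4×14 = 56 days in).
Mar 9, 2058 is 177 days after the start; 177 ÷ 14 = 12 remainder 9. Last occurrence in the window: #13 on Feb 28, 2058.
Occurrences #5 through #13: 9 in total.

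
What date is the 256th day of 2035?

January has 31 days (256 − 31 = 225 remain).
February has 28 days (225 − 28 = 197 remain).
March has 31 days (197 − 31 = 166 remain).
April has 30 days (166 − 30 = 136 remain).
May has 31 days (136 − 31 = 105 remain).
June has 30 days (105 − 30 = 75 remain).
July has 31 days (75 − 31 = 44 remain).
August has 31 days (44 − 31 = 13 remain).
13 into September → September 13.

2035-09-13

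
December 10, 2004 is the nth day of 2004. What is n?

Days in months before December: 31 + 29 + 31 + 30 + 31 + 30 + 31 + 31 + 30 + 31 + 30 = 335.
Plus 10 days into December → day 345.

345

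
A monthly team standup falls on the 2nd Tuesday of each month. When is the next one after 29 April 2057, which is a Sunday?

8 May 2057

April 2057 starts on a Sunday; its first Tuesday is the 3rd, so the 2nd Tuesday is the 10th — 10 April 2057.
That is not after 29 April 2057, so look at May 2057.
May 2057 starts on a Tuesday; its first Tuesday is the 1st, so the 2nd Tuesday is the 8th — 8 May 2057.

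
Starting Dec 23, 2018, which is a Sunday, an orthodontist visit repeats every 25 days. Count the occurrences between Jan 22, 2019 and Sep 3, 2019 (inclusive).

9

Occurrences land 25·i days after Dec 23, 2018 for i = 0, 1, 2, …
Jan 22, 2019 is 30 days after the start; 30 ÷ 25 = 1 remainder 5; since the remainder is 5, round up to i = 2. First occurrence in the window: #3 on Feb 11, 2019 (2×25 = 50 days in).
Sep 3, 2019 is 254 days after the start; 254 ÷ 25 = 10 remainder 4. Last occurrence in the window: #11 on Aug 30, 2019.
Occurrences #3 through #11: 9 in total.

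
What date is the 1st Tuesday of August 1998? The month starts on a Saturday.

August 1998 begins on a Saturday, so the first Tuesday is August 4 (3 days later).

August 4, 1998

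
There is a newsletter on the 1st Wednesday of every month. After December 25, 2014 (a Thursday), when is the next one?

January 7, 2015

December 2014 starts on a Monday, so its 1st Wednesday is December 3, 2014 (2 days in).
That is not after December 25, 2014, so look at January 2015.
January 2015 starts on a Thursday, so its 1st Wednesday is January 7, 2015 (6 days in).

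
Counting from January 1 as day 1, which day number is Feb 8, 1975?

39

Days in months before Feb: 31 = 31.
Plus 8 days into Feb → day 39.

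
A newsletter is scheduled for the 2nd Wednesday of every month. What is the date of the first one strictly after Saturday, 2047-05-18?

May 2047 starts on a Wednesday; its first Wednesday is the 1st, so the 2nd Wednesday is the 8th — 2047-05-08.
That is not after 2047-05-18, so look at June 2047.
June 2047 starts on a Saturday; its first Wednesday is the 5th, so the 2nd Wednesday is the 12th — 2047-06-12.

2047-06-12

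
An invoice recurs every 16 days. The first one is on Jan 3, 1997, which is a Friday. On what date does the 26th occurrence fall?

The 26th occurrence is 25 intervals after the first: 25 × 16 = 400 days after Jan 3, 1997.
Jan has 31 days — 28 days to the end of Jan leaves 372.
Feb has 28 days (344 left).
Mar has 31 days (313 left).
Apr has 30 days (283 left).
May has 31 days (252 left).
Jun has 30 days (222 left).
Jul has 31 days (191 left).
Aug has 31 days (160 left).
Sep has 30 days (130 left).
Oct has 31 days (99 left).
Nov has 30 days (69 left).
Dec has 31 days (38 left).
Jan has 31 days (7 left).
7 days into Feb → Feb 7, 1998.

Feb 7, 1998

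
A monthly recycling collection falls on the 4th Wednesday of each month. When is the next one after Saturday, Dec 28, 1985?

Jan 22, 1986

Dec 1985 starts on a Sunday; its first Wednesday is the 4th, so the 4th Wednesday is the 25th — Dec 25, 1985.
That is not after Dec 28, 1985, so look at Jan 1986.
Jan 1986 starts on a Wednesday; its first Wednesday is the 1st, so the 4th Wednesday is the 22nd — Jan 22, 1986.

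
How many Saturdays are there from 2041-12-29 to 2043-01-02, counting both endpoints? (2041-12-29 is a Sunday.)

52

2041-12-29 is a Sunday; the first Saturday on or after it is 2042-01-04 (6 days later).
From 2042-01-04 to 2043-01-02: 361 + 2 = 363 days (rest of 2042, to 2043-01-02 in 2043).
363 ÷ 7 = 51 full weeks with remainder 6, so 51 more Saturdays after the first → 52.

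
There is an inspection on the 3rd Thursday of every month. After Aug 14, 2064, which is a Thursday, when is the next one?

Aug 21, 2064

Aug 2064 starts on a Friday; its first Thursday is the 7th, so the 3rd Thursday is the 21st — Aug 21, 2064.
Aug 21, 2064 is after Aug 14, 2064, so that is the next one.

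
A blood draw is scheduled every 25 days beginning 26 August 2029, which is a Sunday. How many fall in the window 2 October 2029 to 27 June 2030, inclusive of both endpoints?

Occurrences land 25·i days after 26 August 2029 for i = 0, 1, 2, …
2 October 2029 is 37 days after the start; 37 ÷ 25 = 1 remainder 12; since the remainder is 12, round up to i = 2. First occurrence in the window: #3 on 15 October 2029 (2×25 = 50 days in).
27 June 2030 is 305 days after the start; 305 ÷ 25 = 12 remainder 5. Last occurrence in the window: #13 on 22 June 2030.
Occurrences #3 through #13: 11 in total.

11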